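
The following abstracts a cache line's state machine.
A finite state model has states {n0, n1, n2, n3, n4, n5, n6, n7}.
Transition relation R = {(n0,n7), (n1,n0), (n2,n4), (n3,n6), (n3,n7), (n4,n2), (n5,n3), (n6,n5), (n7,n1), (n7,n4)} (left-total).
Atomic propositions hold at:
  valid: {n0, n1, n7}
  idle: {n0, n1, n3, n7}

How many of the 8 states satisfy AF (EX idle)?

Sat(EX idle) = {s : some successor in {n0, n1, n3, n7}} = {n0, n1, n3, n5, n7}
AF (EX idle): least fixpoint, start Z0 = {n0, n1, n3, n5, n7}, add states with every successor in Z. Z1 = {n0, n1, n3, n5, n6, n7}; fixed.
Sat(AF (EX idle)) = {n0, n1, n3, n5, n6, n7}
|Sat(AF (EX idle))| = |{n0, n1, n3, n5, n6, n7}| = 6.

6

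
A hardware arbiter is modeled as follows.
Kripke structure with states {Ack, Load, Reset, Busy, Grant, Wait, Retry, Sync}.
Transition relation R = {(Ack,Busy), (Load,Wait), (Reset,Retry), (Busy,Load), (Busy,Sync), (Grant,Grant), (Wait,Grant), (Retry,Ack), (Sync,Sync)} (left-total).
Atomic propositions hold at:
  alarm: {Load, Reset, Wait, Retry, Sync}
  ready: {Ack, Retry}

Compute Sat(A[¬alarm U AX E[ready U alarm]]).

Sat(¬alarm) = {Ack, Busy, Grant}
E[ready U alarm]: least fixpoint, start Z0 = Sat(alarm) = {Load, Reset, Wait, Retry, Sync}, add states in Sat(ready) with some successor in Z. Already a fixed point.
Sat(E[ready U alarm]) = {Load, Reset, Wait, Retry, Sync}
Sat(AX E[ready U alarm]) = {s : every successor in {Load, Reset, Wait, Retry, Sync}} = {Load, Reset, Busy, Sync}
A[¬alarm U AX E[ready U alarm]]: least fixpoint, start Z0 = Sat(AX E[ready U alarm]) = {Load, Reset, Busy, Sync}, add states in Sat(¬alarm) with every successor in Z. Z1 = {Ack, Load, Reset, Busy, Sync}; fixed.
Sat(A[¬alarm U AX E[ready U alarm]]) = {Ack, Load, Reset, Busy, Sync}

{Ack, Load, Reset, Busy, Sync}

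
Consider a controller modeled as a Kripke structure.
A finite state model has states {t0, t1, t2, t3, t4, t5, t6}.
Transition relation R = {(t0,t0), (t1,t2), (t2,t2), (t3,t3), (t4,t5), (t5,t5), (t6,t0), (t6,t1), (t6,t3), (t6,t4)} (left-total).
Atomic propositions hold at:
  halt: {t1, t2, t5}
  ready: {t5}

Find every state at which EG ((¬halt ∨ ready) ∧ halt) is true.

{t5}

Sat(¬halt) = {t0, t3, t4, t6}
Sat(¬halt ∨ ready) = {t0, t3, t4, t5, t6}
Sat((¬halt ∨ ready) ∧ halt) = {t5}
EG ((¬halt ∨ ready) ∧ halt): greatest fixpoint, start Z0 = {t5}, keep only states in Sat with some successor in Z. Already a fixed point.
Sat(EG ((¬halt ∨ ready) ∧ halt)) = {t5}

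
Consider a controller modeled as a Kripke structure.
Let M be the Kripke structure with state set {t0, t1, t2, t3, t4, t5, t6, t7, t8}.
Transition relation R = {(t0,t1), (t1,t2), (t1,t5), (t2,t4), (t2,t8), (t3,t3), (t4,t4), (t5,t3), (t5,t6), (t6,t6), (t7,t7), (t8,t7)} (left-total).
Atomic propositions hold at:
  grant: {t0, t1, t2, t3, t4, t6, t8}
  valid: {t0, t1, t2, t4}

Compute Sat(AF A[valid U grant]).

A[valid U grant]: least fixpoint, start Z0 = Sat(grant) = {t0, t1, t2, t3, t4, t6, t8}, add states in Sat(valid) with every successor in Z. Already a fixed point.
Sat(A[valid U grant]) = {t0, t1, t2, t3, t4, t6, t8}
AF A[valid U grant]: least fixpoint, start Z0 = {t0, t1, t2, t3, t4, t6, t8}, add states with every successor in Z. Z1 = {t0, t1, t2, t3, t4, t5, t6, t8}; fixed.
Sat(AF A[valid U grant]) = {t0, t1, t2, t3, t4, t5, t6, t8}

{t0, t1, t2, t3, t4, t5, t6, t8}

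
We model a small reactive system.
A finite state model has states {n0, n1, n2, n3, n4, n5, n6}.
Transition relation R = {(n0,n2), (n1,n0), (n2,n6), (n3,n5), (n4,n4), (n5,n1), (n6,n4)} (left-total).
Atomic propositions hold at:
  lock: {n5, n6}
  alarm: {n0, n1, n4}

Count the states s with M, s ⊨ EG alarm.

EG alarm: greatest fixpoint, start Z0 = {n0, n1, n4}, keep only states in Sat with some successor in Z. Z1 = {n1, n4}; Z2 = {n4}; fixed.
Sat(EG alarm) = {n4}
|Sat(EG alarm)| = |{n4}| = 1.

1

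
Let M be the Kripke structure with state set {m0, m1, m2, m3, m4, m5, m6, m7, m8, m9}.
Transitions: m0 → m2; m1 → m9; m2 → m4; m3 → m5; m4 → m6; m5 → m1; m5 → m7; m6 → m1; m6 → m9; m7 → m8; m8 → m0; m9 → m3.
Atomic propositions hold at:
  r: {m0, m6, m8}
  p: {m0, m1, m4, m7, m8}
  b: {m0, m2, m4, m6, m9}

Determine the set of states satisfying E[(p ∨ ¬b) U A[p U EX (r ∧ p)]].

Sat(¬b) = {m1, m3, m5, m7, m8}
Sat(p ∨ ¬b) = {m0, m1, m3, m4, m5, m7, m8}
Sat(r ∧ p) = {m0, m8}
Sat(EX (r ∧ p)) = {s : some successor in {m0, m8}} = {m7, m8}
A[p U EX (r ∧ p)]: least fixpoint, start Z0 = Sat(EX (r ∧ p)) = {m7, m8}, add states in Sat(p) with every successor in Z. Already a fixed point.
Sat(A[p U EX (r ∧ p)]) = {m7, m8}
E[(p ∨ ¬b) U A[p U EX (r ∧ p)]]: least fixpoint, start Z0 = Sat(A[p U EX (r ∧ p)]) = {m7, m8}, add states in Sat(p ∨ ¬b) with some successor in Z. Z1 = {m5, m7, m8}; Z2 = {m3, m5, m7, m8}; fixed.
Sat(E[(p ∨ ¬b) U A[p U EX (r ∧ p)]]) = {m3, m5, m7, m8}

{m3, m5, m7, m8}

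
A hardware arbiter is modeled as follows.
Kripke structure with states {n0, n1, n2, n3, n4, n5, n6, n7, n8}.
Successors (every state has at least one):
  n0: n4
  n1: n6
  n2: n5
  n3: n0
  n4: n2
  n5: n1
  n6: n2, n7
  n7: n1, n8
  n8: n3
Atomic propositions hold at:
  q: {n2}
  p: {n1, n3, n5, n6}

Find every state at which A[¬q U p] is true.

{n1, n3, n5, n6, n7, n8}

Sat(¬q) = {n0, n1, n3, n4, n5, n6, n7, n8}
A[¬q U p]: least fixpoint, start Z0 = Sat(p) = {n1, n3, n5, n6}, add states in Sat(¬q) with every successor in Z. Z1 = {n1, n3, n5, n6, n8}; Z2 = {n1, n3, n5, n6, n7, n8}; fixed.
Sat(A[¬q U p]) = {n1, n3, n5, n6, n7, n8}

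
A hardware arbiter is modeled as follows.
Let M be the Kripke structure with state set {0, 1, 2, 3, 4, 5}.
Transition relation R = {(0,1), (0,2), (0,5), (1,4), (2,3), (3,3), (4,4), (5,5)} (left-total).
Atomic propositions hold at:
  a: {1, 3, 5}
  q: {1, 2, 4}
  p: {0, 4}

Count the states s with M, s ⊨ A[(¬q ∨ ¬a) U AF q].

Sat(¬q) = {0, 3, 5}
Sat(¬a) = {0, 2, 4}
Sat(¬q ∨ ¬a) = {0, 2, 3, 4, 5}
AF q: least fixpoint, start Z0 = {1, 2, 4}, add states with every successor in Z. Already a fixed point.
Sat(AF q) = {1, 2, 4}
A[(¬q ∨ ¬a) U AF q]: least fixpoint, start Z0 = Sat(AF q) = {1, 2, 4}, add states in Sat(¬q ∨ ¬a) with every successor in Z. Already a fixed point.
Sat(A[(¬q ∨ ¬a) U AF q]) = {1, 2, 4}
|Sat(A[(¬q ∨ ¬a) U AF q])| = |{1, 2, 4}| = 3.

3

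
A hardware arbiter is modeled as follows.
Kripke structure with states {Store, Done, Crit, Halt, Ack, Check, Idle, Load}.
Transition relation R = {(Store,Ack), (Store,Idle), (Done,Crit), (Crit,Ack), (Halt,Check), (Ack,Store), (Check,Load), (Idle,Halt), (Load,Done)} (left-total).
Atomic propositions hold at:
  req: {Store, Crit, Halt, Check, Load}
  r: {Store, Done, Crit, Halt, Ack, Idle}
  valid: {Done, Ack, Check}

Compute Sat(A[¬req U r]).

{Store, Done, Crit, Halt, Ack, Idle}

Sat(¬req) = {Done, Ack, Idle}
A[¬req U r]: least fixpoint, start Z0 = Sat(r) = {Store, Done, Crit, Halt, Ack, Idle}, add states in Sat(¬req) with every successor in Z. Already a fixed point.
Sat(A[¬req U r]) = {Store, Done, Crit, Halt, Ack, Idle}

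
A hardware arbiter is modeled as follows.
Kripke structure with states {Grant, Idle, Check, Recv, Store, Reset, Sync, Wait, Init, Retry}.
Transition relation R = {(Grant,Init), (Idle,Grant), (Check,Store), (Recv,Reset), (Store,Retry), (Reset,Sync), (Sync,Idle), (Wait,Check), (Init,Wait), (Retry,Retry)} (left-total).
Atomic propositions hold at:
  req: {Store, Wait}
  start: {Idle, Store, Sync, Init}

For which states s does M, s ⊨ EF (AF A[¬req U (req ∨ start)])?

Sat(¬req) = {Grant, Idle, Check, Recv, Reset, Sync, Init, Retry}
Sat(req ∨ start) = {Idle, Store, Sync, Wait, Init}
A[¬req U (req ∨ start)]: least fixpoint, start Z0 = Sat((req ∨ start)) = {Idle, Store, Sync, Wait, Init}, add states in Sat(¬req) with every successor in Z. Z1 = {Grant, Idle, Check, Store, Reset, Sync, Wait, Init}; Z2 = {Grant, Idle, Check, Recv, Store, Reset, Sync, Wait, Init}; fixed.
Sat(A[¬req U (req ∨ start)]) = {Grant, Idle, Check, Recv, Store, Reset, Sync, Wait, Init}
AF A[¬req U (req ∨ start)]: least fixpoint, start Z0 = {Grant, Idle, Check, Recv, Store, Reset, Sync, Wait, Init}, add states with every successor in Z. Already a fixed point.
Sat(AF A[¬req U (req ∨ start)]) = {Grant, Idle, Check, Recv, Store, Reset, Sync, Wait, Init}
EF (AF A[¬req U (req ∨ start)]): least fixpoint, start Z0 = {Grant, Idle, Check, Recv, Store, Reset, Sync, Wait, Init}, add states with some successor in Z. Already a fixed point.
Sat(EF (AF A[¬req U (req ∨ start)])) = {Grant, Idle, Check, Recv, Store, Reset, Sync, Wait, Init}

{Grant, Idle, Check, Recv, Store, Reset, Sync, Wait, Init}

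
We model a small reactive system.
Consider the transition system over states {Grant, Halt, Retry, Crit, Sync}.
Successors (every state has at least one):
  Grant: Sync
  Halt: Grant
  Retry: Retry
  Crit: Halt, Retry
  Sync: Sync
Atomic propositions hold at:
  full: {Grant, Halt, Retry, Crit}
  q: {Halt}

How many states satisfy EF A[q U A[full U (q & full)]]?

2

Sat(q & full) = {Halt}
A[full U (q & full)]: least fixpoint, start Z0 = Sat((q & full)) = {Halt}, add states in Sat(full) with every successor in Z. Already a fixed point.
Sat(A[full U (q & full)]) = {Halt}
A[q U A[full U (q & full)]]: least fixpoint, start Z0 = Sat(A[full U (q & full)]) = {Halt}, add states in Sat(q) with every successor in Z. Already a fixed point.
Sat(A[q U A[full U (q & full)]]) = {Halt}
EF A[q U A[full U (q & full)]]: least fixpoint, start Z0 = {Halt}, add states with some successor in Z. Z1 = {Halt, Crit}; fixed.
Sat(EF A[q U A[full U (q & full)]]) = {Halt, Crit}
|Sat(EF A[q U A[full U (q & full)]])| = |{Halt, Crit}| = 2.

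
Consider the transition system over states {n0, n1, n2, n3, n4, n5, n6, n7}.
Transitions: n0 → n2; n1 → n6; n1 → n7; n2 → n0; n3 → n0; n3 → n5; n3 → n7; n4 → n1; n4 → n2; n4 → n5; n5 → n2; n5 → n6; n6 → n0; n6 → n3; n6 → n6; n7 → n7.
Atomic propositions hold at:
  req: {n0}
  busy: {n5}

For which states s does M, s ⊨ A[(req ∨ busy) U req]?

{n0}

Sat(req ∨ busy) = {n0, n5}
A[(req ∨ busy) U req]: least fixpoint, start Z0 = Sat(req) = {n0}, add states in Sat(req ∨ busy) with every successor in Z. Already a fixed point.
Sat(A[(req ∨ busy) U req]) = {n0}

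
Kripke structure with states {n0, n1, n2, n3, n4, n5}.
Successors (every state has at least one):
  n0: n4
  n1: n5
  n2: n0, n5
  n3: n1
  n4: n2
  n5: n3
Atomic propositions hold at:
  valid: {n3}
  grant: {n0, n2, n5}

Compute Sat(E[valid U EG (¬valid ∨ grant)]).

{n0, n2, n4}

Sat(¬valid) = {n0, n1, n2, n4, n5}
Sat(¬valid ∨ grant) = {n0, n1, n2, n4, n5}
EG (¬valid ∨ grant): greatest fixpoint, start Z0 = {n0, n1, n2, n4, n5}, keep only states in Sat with some successor in Z. Z1 = {n0, n1, n2, n4}; Z2 = {n0, n2, n4}; fixed.
Sat(EG (¬valid ∨ grant)) = {n0, n2, n4}
E[valid U EG (¬valid ∨ grant)]: least fixpoint, start Z0 = Sat(EG (¬valid ∨ grant)) = {n0, n2, n4}, add states in Sat(valid) with some successor in Z. Already a fixed point.
Sat(E[valid U EG (¬valid ∨ grant)]) = {n0, n2, n4}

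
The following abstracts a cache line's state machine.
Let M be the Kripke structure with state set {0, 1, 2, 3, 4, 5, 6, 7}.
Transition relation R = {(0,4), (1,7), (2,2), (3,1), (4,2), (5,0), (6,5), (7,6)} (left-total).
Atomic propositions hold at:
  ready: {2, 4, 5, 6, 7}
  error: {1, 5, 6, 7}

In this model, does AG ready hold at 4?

Yes

AG ready: greatest fixpoint, start Z0 = {2, 4, 5, 6, 7}, keep only states in Sat with every successor in Z. Z1 = {2, 4, 6, 7}; Z2 = {2, 4, 7}; Z3 = {2, 4}; fixed.
Sat(AG ready) = {2, 4}
4 ∈ Sat(AG ready) = {2, 4}, so the formula holds at 4.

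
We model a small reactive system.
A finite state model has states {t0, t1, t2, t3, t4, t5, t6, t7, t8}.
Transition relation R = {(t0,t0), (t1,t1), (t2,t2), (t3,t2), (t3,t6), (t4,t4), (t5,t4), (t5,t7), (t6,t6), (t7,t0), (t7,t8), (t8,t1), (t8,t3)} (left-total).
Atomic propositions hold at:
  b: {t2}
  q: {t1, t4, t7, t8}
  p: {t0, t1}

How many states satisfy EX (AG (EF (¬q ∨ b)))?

6

Sat(¬q) = {t0, t2, t3, t5, t6}
Sat(¬q ∨ b) = {t0, t2, t3, t5, t6}
EF (¬q ∨ b): least fixpoint, start Z0 = {t0, t2, t3, t5, t6}, add states with some successor in Z. Z1 = {t0, t2, t3, t5, t6, t7, t8}; fixed.
Sat(EF (¬q ∨ b)) = {t0, t2, t3, t5, t6, t7, t8}
AG (EF (¬q ∨ b)): greatest fixpoint, start Z0 = {t0, t2, t3, t5, t6, t7, t8}, keep only states in Sat with every successor in Z. Z1 = {t0, t2, t3, t6, t7}; Z2 = {t0, t2, t3, t6}; fixed.
Sat(AG (EF (¬q ∨ b))) = {t0, t2, t3, t6}
Sat(EX (AG (EF (¬q ∨ b)))) = {s : some successor in {t0, t2, t3, t6}} = {t0, t2, t3, t6, t7, t8}
|Sat(EX (AG (EF (¬q ∨ b))))| = |{t0, t2, t3, t6, t7, t8}| = 6.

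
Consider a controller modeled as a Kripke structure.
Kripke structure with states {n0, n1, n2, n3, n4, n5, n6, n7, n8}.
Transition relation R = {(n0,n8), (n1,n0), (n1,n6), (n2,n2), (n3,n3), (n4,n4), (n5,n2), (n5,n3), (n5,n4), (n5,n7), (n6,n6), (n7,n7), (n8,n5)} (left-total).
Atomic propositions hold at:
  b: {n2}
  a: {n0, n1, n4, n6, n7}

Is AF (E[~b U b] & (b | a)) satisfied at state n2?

Yes

Sat(~b) = {n0, n1, n3, n4, n5, n6, n7, n8}
E[~b U b]: least fixpoint, start Z0 = Sat(b) = {n2}, add states in Sat(~b) with some successor in Z. Z1 = {n2, n5}; Z2 = {n2, n5, n8}; Z3 = {n0, n2, n5, n8}; Z4 = {n0, n1, n2, n5, n8}; fixed.
Sat(E[~b U b]) = {n0, n1, n2, n5, n8}
Sat(b | a) = {n0, n1, n2, n4, n6, n7}
Sat(E[~b U b] & (b | a)) = {n0, n1, n2}
AF (E[~b U b] & (b | a)): least fixpoint, start Z0 = {n0, n1, n2}, add states with every successor in Z. Already a fixed point.
Sat(AF (E[~b U b] & (b | a))) = {n0, n1, n2}
n2 ∈ Sat(AF (E[~b U b] & (b | a))) = {n0, n1, n2}, so the formula holds at n2.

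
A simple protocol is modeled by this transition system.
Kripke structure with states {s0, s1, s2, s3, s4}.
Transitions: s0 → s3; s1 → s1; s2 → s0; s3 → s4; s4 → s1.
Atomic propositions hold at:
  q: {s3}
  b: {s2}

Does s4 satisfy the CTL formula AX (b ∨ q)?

Sat(b ∨ q) = {s2, s3}
Sat(AX (b ∨ q)) = {s : every successor in {s2, s3}} = {s0}
s4 ∉ Sat(AX (b ∨ q)) = {s0}, so the formula does not hold at s4.

No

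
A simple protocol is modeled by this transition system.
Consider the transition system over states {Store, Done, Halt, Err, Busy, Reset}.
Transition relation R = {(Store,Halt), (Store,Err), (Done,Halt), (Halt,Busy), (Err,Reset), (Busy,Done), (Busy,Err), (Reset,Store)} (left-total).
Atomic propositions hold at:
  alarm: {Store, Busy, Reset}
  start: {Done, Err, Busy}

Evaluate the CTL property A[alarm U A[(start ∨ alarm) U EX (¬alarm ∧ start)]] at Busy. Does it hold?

Yes

Sat(start ∨ alarm) = {Store, Done, Err, Busy, Reset}
Sat(¬alarm) = {Done, Halt, Err}
Sat(¬alarm ∧ start) = {Done, Err}
Sat(EX (¬alarm ∧ start)) = {s : some successor in {Done, Err}} = {Store, Busy}
A[(start ∨ alarm) U EX (¬alarm ∧ start)]: least fixpoint, start Z0 = Sat(EX (¬alarm ∧ start)) = {Store, Busy}, add states in Sat(start ∨ alarm) with every successor in Z. Z1 = {Store, Busy, Reset}; Z2 = {Store, Err, Busy, Reset}; fixed.
Sat(A[(start ∨ alarm) U EX (¬alarm ∧ start)]) = {Store, Err, Busy, Reset}
A[alarm U A[(start ∨ alarm) U EX (¬alarm ∧ start)]]: least fixpoint, start Z0 = Sat(A[(start ∨ alarm) U EX (¬alarm ∧ start)]) = {Store, Err, Busy, Reset}, add states in Sat(alarm) with every successor in Z. Already a fixed point.
Sat(A[alarm U A[(start ∨ alarm) U EX (¬alarm ∧ start)]]) = {Store, Err, Busy, Reset}
Busy ∈ Sat(A[alarm U A[(start ∨ alarm) U EX (¬alarm ∧ start)]]) = {Store, Err, Busy, Reset}, so the formula holds at Busy.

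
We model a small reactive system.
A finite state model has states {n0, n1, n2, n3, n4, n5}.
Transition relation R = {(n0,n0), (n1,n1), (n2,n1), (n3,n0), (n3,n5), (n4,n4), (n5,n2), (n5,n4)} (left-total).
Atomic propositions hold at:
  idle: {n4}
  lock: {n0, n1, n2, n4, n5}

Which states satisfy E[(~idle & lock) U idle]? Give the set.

{n4, n5}

Sat(~idle) = {n0, n1, n2, n3, n5}
Sat(~idle & lock) = {n0, n1, n2, n5}
E[(~idle & lock) U idle]: least fixpoint, start Z0 = Sat(idle) = {n4}, add states in Sat(~idle & lock) with some successor in Z. Z1 = {n4, n5}; fixed.
Sat(E[(~idle & lock) U idle]) = {n4, n5}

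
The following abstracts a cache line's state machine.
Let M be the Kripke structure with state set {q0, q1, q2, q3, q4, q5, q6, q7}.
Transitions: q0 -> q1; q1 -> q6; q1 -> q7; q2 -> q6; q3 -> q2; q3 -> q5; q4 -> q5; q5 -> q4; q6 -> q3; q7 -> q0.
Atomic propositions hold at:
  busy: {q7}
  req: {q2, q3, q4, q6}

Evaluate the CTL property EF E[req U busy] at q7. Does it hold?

Yes

E[req U busy]: least fixpoint, start Z0 = Sat(busy) = {q7}, add states in Sat(req) with some successor in Z. Already a fixed point.
Sat(E[req U busy]) = {q7}
EF E[req U busy]: least fixpoint, start Z0 = {q7}, add states with some successor in Z. Z1 = {q1, q7}; Z2 = {q0, q1, q7}; fixed.
Sat(EF E[req U busy]) = {q0, q1, q7}
q7 ∈ Sat(EF E[req U busy]) = {q0, q1, q7}, so the formula holds at q7.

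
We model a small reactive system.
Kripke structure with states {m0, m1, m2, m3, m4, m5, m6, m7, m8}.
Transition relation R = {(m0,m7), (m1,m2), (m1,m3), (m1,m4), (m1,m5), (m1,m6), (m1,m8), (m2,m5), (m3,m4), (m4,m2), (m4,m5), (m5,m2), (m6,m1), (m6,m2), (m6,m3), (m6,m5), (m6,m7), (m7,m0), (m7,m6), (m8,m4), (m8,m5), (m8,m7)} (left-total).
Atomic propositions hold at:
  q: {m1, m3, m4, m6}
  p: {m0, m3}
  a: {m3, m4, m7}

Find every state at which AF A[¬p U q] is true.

{m1, m3, m4, m6}

Sat(¬p) = {m1, m2, m4, m5, m6, m7, m8}
A[¬p U q]: least fixpoint, start Z0 = Sat(q) = {m1, m3, m4, m6}, add states in Sat(¬p) with every successor in Z. Already a fixed point.
Sat(A[¬p U q]) = {m1, m3, m4, m6}
AF A[¬p U q]: least fixpoint, start Z0 = {m1, m3, m4, m6}, add states with every successor in Z. Already a fixed point.
Sat(AF A[¬p U q]) = {m1, m3, m4, m6}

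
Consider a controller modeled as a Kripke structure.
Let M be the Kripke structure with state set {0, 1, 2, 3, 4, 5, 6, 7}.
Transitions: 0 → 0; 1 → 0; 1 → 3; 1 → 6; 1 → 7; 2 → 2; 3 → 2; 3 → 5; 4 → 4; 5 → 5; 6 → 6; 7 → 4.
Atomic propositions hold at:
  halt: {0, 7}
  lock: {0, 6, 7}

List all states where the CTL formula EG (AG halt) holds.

{0}

AG halt: greatest fixpoint, start Z0 = {0, 7}, keep only states in Sat with every successor in Z. Z1 = {0}; fixed.
Sat(AG halt) = {0}
EG (AG halt): greatest fixpoint, start Z0 = {0}, keep only states in Sat with some successor in Z. Already a fixed point.
Sat(EG (AG halt)) = {0}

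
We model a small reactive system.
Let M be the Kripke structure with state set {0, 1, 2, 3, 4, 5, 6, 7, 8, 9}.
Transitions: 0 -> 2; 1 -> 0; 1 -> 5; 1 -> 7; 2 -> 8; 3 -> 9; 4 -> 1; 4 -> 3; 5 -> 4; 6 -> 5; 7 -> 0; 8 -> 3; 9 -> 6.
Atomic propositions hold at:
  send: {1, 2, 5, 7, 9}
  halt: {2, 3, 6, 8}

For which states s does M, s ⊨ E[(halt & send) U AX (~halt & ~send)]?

{5, 7}

Sat(halt & send) = {2}
Sat(~halt) = {0, 1, 4, 5, 7, 9}
Sat(~send) = {0, 3, 4, 6, 8}
Sat(~halt & ~send) = {0, 4}
Sat(AX (~halt & ~send)) = {s : every successor in {0, 4}} = {5, 7}
E[(halt & send) U AX (~halt & ~send)]: least fixpoint, start Z0 = Sat(AX (~halt & ~send)) = {5, 7}, add states in Sat(halt & send) with some successor in Z. Already a fixed point.
Sat(E[(halt & send) U AX (~halt & ~send)]) = {5, 7}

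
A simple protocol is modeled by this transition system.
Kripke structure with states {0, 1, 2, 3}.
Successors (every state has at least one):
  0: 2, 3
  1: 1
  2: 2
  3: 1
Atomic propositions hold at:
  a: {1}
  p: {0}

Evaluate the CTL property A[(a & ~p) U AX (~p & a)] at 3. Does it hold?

Sat(~p) = {1, 2, 3}
Sat(a & ~p) = {1}
Sat(~p & a) = {1}
Sat(AX (~p & a)) = {s : every successor in {1}} = {1, 3}
A[(a & ~p) U AX (~p & a)]: least fixpoint, start Z0 = Sat(AX (~p & a)) = {1, 3}, add states in Sat(a & ~p) with every successor in Z. Already a fixed point.
Sat(A[(a & ~p) U AX (~p & a)]) = {1, 3}
3 ∈ Sat(A[(a & ~p) U AX (~p & a)]) = {1, 3}, so the formula holds at 3.

Yes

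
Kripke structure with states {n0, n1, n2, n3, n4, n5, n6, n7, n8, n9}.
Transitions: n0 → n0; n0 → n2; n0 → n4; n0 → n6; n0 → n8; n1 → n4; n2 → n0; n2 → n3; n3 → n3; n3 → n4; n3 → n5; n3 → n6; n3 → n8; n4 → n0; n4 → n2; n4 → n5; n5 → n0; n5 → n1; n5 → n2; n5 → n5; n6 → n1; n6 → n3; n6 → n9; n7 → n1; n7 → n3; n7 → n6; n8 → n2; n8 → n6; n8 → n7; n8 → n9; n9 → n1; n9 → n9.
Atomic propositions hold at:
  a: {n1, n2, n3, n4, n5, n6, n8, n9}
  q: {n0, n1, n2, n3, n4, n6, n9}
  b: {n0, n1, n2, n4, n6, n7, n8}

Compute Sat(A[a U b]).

A[a U b]: least fixpoint, start Z0 = Sat(b) = {n0, n1, n2, n4, n6, n7, n8}, add states in Sat(a) with every successor in Z. Already a fixed point.
Sat(A[a U b]) = {n0, n1, n2, n4, n6, n7, n8}

{n0, n1, n2, n4, n6, n7, n8}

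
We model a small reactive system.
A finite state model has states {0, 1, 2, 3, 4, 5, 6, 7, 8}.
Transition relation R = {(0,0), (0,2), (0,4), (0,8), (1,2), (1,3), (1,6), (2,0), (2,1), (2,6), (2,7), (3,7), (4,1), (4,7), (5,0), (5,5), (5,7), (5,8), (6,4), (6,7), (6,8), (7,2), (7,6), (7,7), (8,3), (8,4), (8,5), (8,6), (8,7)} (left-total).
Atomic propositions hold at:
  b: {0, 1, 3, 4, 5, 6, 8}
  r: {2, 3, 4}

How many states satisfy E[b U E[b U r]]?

E[b U r]: least fixpoint, start Z0 = Sat(r) = {2, 3, 4}, add states in Sat(b) with some successor in Z. Z1 = {0, 1, 2, 3, 4, 6, 8}; Z2 = {0, 1, 2, 3, 4, 5, 6, 8}; fixed.
Sat(E[b U r]) = {0, 1, 2, 3, 4, 5, 6, 8}
E[b U E[b U r]]: least fixpoint, start Z0 = Sat(E[b U r]) = {0, 1, 2, 3, 4, 5, 6, 8}, add states in Sat(b) with some successor in Z. Already a fixed point.
Sat(E[b U E[b U r]]) = {0, 1, 2, 3, 4, 5, 6, 8}
|Sat(E[b U E[b U r]])| = |{0, 1, 2, 3, 4, 5, 6, 8}| = 8.

8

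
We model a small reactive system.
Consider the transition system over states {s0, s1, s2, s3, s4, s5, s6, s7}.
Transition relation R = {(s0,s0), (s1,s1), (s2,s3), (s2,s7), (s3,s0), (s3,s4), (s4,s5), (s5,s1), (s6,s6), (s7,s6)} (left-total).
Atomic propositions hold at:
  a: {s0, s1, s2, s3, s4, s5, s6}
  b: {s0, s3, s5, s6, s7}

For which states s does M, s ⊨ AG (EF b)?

EF b: least fixpoint, start Z0 = {s0, s3, s5, s6, s7}, add states with some successor in Z. Z1 = {s0, s2, s3, s4, s5, s6, s7}; fixed.
Sat(EF b) = {s0, s2, s3, s4, s5, s6, s7}
AG (EF b): greatest fixpoint, start Z0 = {s0, s2, s3, s4, s5, s6, s7}, keep only states in Sat with every successor in Z. Z1 = {s0, s2, s3, s4, s6, s7}; Z2 = {s0, s2, s3, s6, s7}; Z3 = {s0, s2, s6, s7}; Z4 = {s0, s6, s7}; fixed.
Sat(AG (EF b)) = {s0, s6, s7}

{s0, s6, s7}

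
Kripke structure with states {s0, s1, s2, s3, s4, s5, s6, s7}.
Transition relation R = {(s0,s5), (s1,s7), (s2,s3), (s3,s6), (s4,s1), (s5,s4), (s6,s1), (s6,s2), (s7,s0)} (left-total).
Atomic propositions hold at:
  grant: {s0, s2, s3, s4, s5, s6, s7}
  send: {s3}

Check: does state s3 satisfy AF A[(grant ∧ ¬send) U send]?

Yes

Sat(¬send) = {s0, s1, s2, s4, s5, s6, s7}
Sat(grant ∧ ¬send) = {s0, s2, s4, s5, s6, s7}
A[(grant ∧ ¬send) U send]: least fixpoint, start Z0 = Sat(send) = {s3}, add states in Sat(grant ∧ ¬send) with every successor in Z. Z1 = {s2, s3}; fixed.
Sat(A[(grant ∧ ¬send) U send]) = {s2, s3}
AF A[(grant ∧ ¬send) U send]: least fixpoint, start Z0 = {s2, s3}, add states with every successor in Z. Already a fixed point.
Sat(AF A[(grant ∧ ¬send) U send]) = {s2, s3}
s3 ∈ Sat(AF A[(grant ∧ ¬send) U send]) = {s2, s3}, so the formula holds at s3.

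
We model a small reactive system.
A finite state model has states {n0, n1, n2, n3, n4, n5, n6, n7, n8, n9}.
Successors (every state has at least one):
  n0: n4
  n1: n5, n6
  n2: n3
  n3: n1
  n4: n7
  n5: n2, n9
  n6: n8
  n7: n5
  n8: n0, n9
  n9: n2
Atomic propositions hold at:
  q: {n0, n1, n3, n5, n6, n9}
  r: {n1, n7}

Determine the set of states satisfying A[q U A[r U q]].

{n0, n1, n3, n5, n6, n7, n9}

A[r U q]: least fixpoint, start Z0 = Sat(q) = {n0, n1, n3, n5, n6, n9}, add states in Sat(r) with every successor in Z. Z1 = {n0, n1, n3, n5, n6, n7, n9}; fixed.
Sat(A[r U q]) = {n0, n1, n3, n5, n6, n7, n9}
A[q U A[r U q]]: least fixpoint, start Z0 = Sat(A[r U q]) = {n0, n1, n3, n5, n6, n7, n9}, add states in Sat(q) with every successor in Z. Already a fixed point.
Sat(A[q U A[r U q]]) = {n0, n1, n3, n5, n6, n7, n9}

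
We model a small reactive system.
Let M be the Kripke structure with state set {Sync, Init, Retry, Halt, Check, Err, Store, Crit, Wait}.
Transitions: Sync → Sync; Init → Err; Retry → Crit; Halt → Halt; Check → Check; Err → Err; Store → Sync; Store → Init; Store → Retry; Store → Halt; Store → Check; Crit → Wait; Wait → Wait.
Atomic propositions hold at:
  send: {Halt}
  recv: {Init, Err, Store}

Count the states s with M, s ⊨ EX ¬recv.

7

Sat(¬recv) = {Sync, Retry, Halt, Check, Crit, Wait}
Sat(EX ¬recv) = {s : some successor in {Sync, Retry, Halt, Check, Crit, Wait}} = {Sync, Retry, Halt, Check, Store, Crit, Wait}
|Sat(EX ¬recv)| = |{Sync, Retry, Halt, Check, Store, Crit, Wait}| = 7.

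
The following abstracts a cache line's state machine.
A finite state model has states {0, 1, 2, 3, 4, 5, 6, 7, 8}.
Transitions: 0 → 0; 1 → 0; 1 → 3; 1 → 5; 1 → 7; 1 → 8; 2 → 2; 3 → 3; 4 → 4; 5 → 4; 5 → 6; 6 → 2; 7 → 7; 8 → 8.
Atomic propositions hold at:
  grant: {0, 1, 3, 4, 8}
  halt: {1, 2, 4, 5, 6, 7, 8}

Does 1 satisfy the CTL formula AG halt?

No

AG halt: greatest fixpoint, start Z0 = {1, 2, 4, 5, 6, 7, 8}, keep only states in Sat with every successor in Z. Z1 = {2, 4, 5, 6, 7, 8}; fixed.
Sat(AG halt) = {2, 4, 5, 6, 7, 8}
1 ∉ Sat(AG halt) = {2, 4, 5, 6, 7, 8}, so the formula does not hold at 1.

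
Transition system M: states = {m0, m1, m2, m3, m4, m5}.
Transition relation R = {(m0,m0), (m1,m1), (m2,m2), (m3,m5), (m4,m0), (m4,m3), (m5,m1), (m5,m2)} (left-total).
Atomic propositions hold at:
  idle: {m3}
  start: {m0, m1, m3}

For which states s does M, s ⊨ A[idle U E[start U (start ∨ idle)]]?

{m0, m1, m3}

Sat(start ∨ idle) = {m0, m1, m3}
E[start U (start ∨ idle)]: least fixpoint, start Z0 = Sat((start ∨ idle)) = {m0, m1, m3}, add states in Sat(start) with some successor in Z. Already a fixed point.
Sat(E[start U (start ∨ idle)]) = {m0, m1, m3}
A[idle U E[start U (start ∨ idle)]]: least fixpoint, start Z0 = Sat(E[start U (start ∨ idle)]) = {m0, m1, m3}, add states in Sat(idle) with every successor in Z. Already a fixed point.
Sat(A[idle U E[start U (start ∨ idle)]]) = {m0, m1, m3}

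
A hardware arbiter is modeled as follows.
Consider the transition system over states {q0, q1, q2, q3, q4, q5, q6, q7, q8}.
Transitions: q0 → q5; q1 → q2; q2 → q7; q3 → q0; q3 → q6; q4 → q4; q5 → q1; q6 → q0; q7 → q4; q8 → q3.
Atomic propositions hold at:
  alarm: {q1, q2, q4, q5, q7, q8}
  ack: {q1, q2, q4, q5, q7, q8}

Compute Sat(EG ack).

{q1, q2, q4, q5, q7}

EG ack: greatest fixpoint, start Z0 = {q1, q2, q4, q5, q7, q8}, keep only states in Sat with some successor in Z. Z1 = {q1, q2, q4, q5, q7}; fixed.
Sat(EG ack) = {q1, q2, q4, q5, q7}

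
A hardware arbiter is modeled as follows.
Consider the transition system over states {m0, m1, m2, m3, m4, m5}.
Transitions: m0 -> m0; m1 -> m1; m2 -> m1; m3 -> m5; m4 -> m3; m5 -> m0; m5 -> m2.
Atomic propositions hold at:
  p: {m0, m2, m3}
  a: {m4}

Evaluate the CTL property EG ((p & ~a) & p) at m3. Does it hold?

Sat(~a) = {m0, m1, m2, m3, m5}
Sat(p & ~a) = {m0, m2, m3}
Sat((p & ~a) & p) = {m0, m2, m3}
EG ((p & ~a) & p): greatest fixpoint, start Z0 = {m0, m2, m3}, keep only states in Sat with some successor in Z. Z1 = {m0}; fixed.
Sat(EG ((p & ~a) & p)) = {m0}
m3 ∉ Sat(EG ((p & ~a) & p)) = {m0}, so the formula does not hold at m3.

No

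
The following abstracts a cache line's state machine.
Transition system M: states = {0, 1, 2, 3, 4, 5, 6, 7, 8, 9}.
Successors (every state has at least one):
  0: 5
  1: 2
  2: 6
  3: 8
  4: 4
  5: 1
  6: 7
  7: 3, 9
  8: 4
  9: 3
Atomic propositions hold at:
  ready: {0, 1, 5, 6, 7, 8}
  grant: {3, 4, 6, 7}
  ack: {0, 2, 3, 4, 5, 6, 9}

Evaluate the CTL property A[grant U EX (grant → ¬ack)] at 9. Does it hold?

Sat(¬ack) = {1, 7, 8}
Sat(grant → ¬ack) = {0, 1, 2, 5, 7, 8, 9}
Sat(EX (grant → ¬ack)) = {s : some successor in {0, 1, 2, 5, 7, 8, 9}} = {0, 1, 3, 5, 6, 7}
A[grant U EX (grant → ¬ack)]: least fixpoint, start Z0 = Sat(EX (grant → ¬ack)) = {0, 1, 3, 5, 6, 7}, add states in Sat(grant) with every successor in Z. Already a fixed point.
Sat(A[grant U EX (grant → ¬ack)]) = {0, 1, 3, 5, 6, 7}
9 ∉ Sat(A[grant U EX (grant → ¬ack)]) = {0, 1, 3, 5, 6, 7}, so the formula does not hold at 9.

No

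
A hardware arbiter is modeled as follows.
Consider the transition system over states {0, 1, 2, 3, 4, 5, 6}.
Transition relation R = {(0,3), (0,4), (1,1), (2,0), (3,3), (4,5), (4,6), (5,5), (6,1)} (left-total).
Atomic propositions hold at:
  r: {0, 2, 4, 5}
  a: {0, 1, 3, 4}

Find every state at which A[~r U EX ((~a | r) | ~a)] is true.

Sat(~r) = {1, 3, 6}
Sat(~a) = {2, 5, 6}
Sat(~a | r) = {0, 2, 4, 5, 6}
Sat((~a | r) | ~a) = {0, 2, 4, 5, 6}
Sat(EX ((~a | r) | ~a)) = {s : some successor in {0, 2, 4, 5, 6}} = {0, 2, 4, 5}
A[~r U EX ((~a | r) | ~a)]: least fixpoint, start Z0 = Sat(EX ((~a | r) | ~a)) = {0, 2, 4, 5}, add states in Sat(~r) with every successor in Z. Already a fixed point.
Sat(A[~r U EX ((~a | r) | ~a)]) = {0, 2, 4, 5}

{0, 2, 4, 5}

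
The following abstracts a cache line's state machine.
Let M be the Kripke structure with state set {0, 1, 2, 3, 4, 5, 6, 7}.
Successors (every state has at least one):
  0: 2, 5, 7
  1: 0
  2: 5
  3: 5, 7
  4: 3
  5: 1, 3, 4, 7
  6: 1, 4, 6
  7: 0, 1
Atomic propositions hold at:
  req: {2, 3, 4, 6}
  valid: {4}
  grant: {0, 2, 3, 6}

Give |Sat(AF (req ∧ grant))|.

Sat(req ∧ grant) = {2, 3, 6}
AF (req ∧ grant): least fixpoint, start Z0 = {2, 3, 6}, add states with every successor in Z. Z1 = {2, 3, 4, 6}; fixed.
Sat(AF (req ∧ grant)) = {2, 3, 4, 6}
|Sat(AF (req ∧ grant))| = |{2, 3, 4, 6}| = 4.

4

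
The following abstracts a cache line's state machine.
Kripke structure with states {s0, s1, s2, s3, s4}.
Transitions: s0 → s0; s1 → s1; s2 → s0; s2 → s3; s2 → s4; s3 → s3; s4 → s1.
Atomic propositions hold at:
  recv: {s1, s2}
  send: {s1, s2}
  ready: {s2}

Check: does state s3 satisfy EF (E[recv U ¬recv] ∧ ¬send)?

Sat(¬recv) = {s0, s3, s4}
E[recv U ¬recv]: least fixpoint, start Z0 = Sat(¬recv) = {s0, s3, s4}, add states in Sat(recv) with some successor in Z. Z1 = {s0, s2, s3, s4}; fixed.
Sat(E[recv U ¬recv]) = {s0, s2, s3, s4}
Sat(¬send) = {s0, s3, s4}
Sat(E[recv U ¬recv] ∧ ¬send) = {s0, s3, s4}
EF (E[recv U ¬recv] ∧ ¬send): least fixpoint, start Z0 = {s0, s3, s4}, add states with some successor in Z. Z1 = {s0, s2, s3, s4}; fixed.
Sat(EF (E[recv U ¬recv] ∧ ¬send)) = {s0, s2, s3, s4}
s3 ∈ Sat(EF (E[recv U ¬recv] ∧ ¬send)) = {s0, s2, s3, s4}, so the formula holds at s3.

Yes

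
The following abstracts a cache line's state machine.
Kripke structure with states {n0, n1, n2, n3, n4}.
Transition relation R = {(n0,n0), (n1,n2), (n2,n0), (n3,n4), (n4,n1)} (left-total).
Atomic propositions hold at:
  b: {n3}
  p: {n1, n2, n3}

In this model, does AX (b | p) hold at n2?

No

Sat(b | p) = {n1, n2, n3}
Sat(AX (b | p)) = {s : every successor in {n1, n2, n3}} = {n1, n4}
n2 ∉ Sat(AX (b | p)) = {n1, n4}, so the formula does not hold at n2.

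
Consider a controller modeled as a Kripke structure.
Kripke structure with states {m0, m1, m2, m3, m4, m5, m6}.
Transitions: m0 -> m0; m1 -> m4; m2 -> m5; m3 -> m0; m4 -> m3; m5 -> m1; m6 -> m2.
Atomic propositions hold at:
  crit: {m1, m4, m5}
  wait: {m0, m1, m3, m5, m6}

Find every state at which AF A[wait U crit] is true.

{m1, m2, m4, m5, m6}

A[wait U crit]: least fixpoint, start Z0 = Sat(crit) = {m1, m4, m5}, add states in Sat(wait) with every successor in Z. Already a fixed point.
Sat(A[wait U crit]) = {m1, m4, m5}
AF A[wait U crit]: least fixpoint, start Z0 = {m1, m4, m5}, add states with every successor in Z. Z1 = {m1, m2, m4, m5}; Z2 = {m1, m2, m4, m5, m6}; fixed.
Sat(AF A[wait U crit]) = {m1, m2, m4, m5, m6}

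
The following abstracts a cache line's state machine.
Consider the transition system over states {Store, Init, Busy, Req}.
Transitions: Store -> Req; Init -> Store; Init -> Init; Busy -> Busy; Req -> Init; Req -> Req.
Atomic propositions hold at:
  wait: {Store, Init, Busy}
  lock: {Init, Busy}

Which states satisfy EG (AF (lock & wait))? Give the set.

Sat(lock & wait) = {Init, Busy}
AF (lock & wait): least fixpoint, start Z0 = {Init, Busy}, add states with every successor in Z. Already a fixed point.
Sat(AF (lock & wait)) = {Init, Busy}
EG (AF (lock & wait)): greatest fixpoint, start Z0 = {Init, Busy}, keep only states in Sat with some successor in Z. Already a fixed point.
Sat(EG (AF (lock & wait))) = {Init, Busy}

{Init, Busy}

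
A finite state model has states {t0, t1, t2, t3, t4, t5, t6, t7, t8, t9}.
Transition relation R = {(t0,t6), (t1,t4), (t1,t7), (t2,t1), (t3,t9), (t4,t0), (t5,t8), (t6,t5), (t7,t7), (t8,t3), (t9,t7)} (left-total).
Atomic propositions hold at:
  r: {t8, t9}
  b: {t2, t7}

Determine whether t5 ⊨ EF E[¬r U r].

Sat(¬r) = {t0, t1, t2, t3, t4, t5, t6, t7}
E[¬r U r]: least fixpoint, start Z0 = Sat(r) = {t8, t9}, add states in Sat(¬r) with some successor in Z. Z1 = {t3, t5, t8, t9}; Z2 = {t3, t5, t6, t8, t9}; Z3 = {t0, t3, t5, t6, t8, t9}; Z4 = {t0, t3, t4, t5, t6, t8, t9}; Z5 = {t0, t1, t3, t4, t5, t6, t8, t9}; Z6 = {t0, t1, t2, t3, t4, t5, t6, t8, t9}; fixed.
Sat(E[¬r U r]) = {t0, t1, t2, t3, t4, t5, t6, t8, t9}
EF E[¬r U r]: least fixpoint, start Z0 = {t0, t1, t2, t3, t4, t5, t6, t8, t9}, add states with some successor in Z. Already a fixed point.
Sat(EF E[¬r U r]) = {t0, t1, t2, t3, t4, t5, t6, t8, t9}
t5 ∈ Sat(EF E[¬r U r]) = {t0, t1, t2, t3, t4, t5, t6, t8, t9}, so the formula holds at t5.

Yes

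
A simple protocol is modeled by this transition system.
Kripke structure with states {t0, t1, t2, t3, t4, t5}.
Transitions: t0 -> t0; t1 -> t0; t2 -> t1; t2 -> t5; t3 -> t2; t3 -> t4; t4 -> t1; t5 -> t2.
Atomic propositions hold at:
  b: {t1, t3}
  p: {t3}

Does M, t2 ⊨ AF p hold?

No

AF p: least fixpoint, start Z0 = {t3}, add states with every successor in Z. Already a fixed point.
Sat(AF p) = {t3}
t2 ∉ Sat(AF p) = {t3}, so the formula does not hold at t2.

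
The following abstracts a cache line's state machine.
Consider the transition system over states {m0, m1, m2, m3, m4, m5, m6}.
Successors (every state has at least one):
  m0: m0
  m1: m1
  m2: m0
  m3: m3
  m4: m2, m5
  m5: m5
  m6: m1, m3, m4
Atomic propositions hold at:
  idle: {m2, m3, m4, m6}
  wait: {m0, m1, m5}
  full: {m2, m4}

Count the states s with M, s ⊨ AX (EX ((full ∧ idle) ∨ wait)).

Sat(full ∧ idle) = {m2, m4}
Sat((full ∧ idle) ∨ wait) = {m0, m1, m2, m4, m5}
Sat(EX ((full ∧ idle) ∨ wait)) = {s : some successor in {m0, m1, m2, m4, m5}} = {m0, m1, m2, m4, m5, m6}
Sat(AX (EX ((full ∧ idle) ∨ wait))) = {s : every successor in {m0, m1, m2, m4, m5, m6}} = {m0, m1, m2, m4, m5}
|Sat(AX (EX ((full ∧ idle) ∨ wait)))| = |{m0, m1, m2, m4, m5}| = 5.

5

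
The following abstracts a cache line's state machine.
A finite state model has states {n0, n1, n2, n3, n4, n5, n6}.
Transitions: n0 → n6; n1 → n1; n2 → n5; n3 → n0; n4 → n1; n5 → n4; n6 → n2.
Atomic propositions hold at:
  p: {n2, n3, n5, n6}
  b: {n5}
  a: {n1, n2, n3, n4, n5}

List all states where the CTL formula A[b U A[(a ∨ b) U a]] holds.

{n1, n2, n3, n4, n5}

Sat(a ∨ b) = {n1, n2, n3, n4, n5}
A[(a ∨ b) U a]: least fixpoint, start Z0 = Sat(a) = {n1, n2, n3, n4, n5}, add states in Sat(a ∨ b) with every successor in Z. Already a fixed point.
Sat(A[(a ∨ b) U a]) = {n1, n2, n3, n4, n5}
A[b U A[(a ∨ b) U a]]: least fixpoint, start Z0 = Sat(A[(a ∨ b) U a]) = {n1, n2, n3, n4, n5}, add states in Sat(b) with every successor in Z. Already a fixed point.
Sat(A[b U A[(a ∨ b) U a]]) = {n1, n2, n3, n4, n5}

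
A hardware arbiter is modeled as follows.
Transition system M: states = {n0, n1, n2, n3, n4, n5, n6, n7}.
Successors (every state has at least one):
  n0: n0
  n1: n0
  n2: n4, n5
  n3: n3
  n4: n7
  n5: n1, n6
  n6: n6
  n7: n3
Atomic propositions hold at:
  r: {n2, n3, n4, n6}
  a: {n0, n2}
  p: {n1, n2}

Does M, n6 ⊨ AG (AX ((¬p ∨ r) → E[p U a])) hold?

Sat(¬p) = {n0, n3, n4, n5, n6, n7}
Sat(¬p ∨ r) = {n0, n2, n3, n4, n5, n6, n7}
E[p U a]: least fixpoint, start Z0 = Sat(a) = {n0, n2}, add states in Sat(p) with some successor in Z. Z1 = {n0, n1, n2}; fixed.
Sat(E[p U a]) = {n0, n1, n2}
Sat((¬p ∨ r) → E[p U a]) = {n0, n1, n2}
Sat(AX ((¬p ∨ r) → E[p U a])) = {s : every successor in {n0, n1, n2}} = {n0, n1}
AG (AX ((¬p ∨ r) → E[p U a])): greatest fixpoint, start Z0 = {n0, n1}, keep only states in Sat with every successor in Z. Already a fixed point.
Sat(AG (AX ((¬p ∨ r) → E[p U a]))) = {n0, n1}
n6 ∉ Sat(AG (AX ((¬p ∨ r) → E[p U a]))) = {n0, n1}, so the formula does not hold at n6.

No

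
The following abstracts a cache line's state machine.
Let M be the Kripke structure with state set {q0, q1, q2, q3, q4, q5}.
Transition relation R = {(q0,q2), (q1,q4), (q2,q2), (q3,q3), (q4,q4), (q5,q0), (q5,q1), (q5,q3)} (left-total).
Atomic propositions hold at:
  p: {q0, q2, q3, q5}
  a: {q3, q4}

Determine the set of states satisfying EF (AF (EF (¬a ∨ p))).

Sat(¬a) = {q0, q1, q2, q5}
Sat(¬a ∨ p) = {q0, q1, q2, q3, q5}
EF (¬a ∨ p): least fixpoint, start Z0 = {q0, q1, q2, q3, q5}, add states with some successor in Z. Already a fixed point.
Sat(EF (¬a ∨ p)) = {q0, q1, q2, q3, q5}
AF (EF (¬a ∨ p)): least fixpoint, start Z0 = {q0, q1, q2, q3, q5}, add states with every successor in Z. Already a fixed point.
Sat(AF (EF (¬a ∨ p))) = {q0, q1, q2, q3, q5}
EF (AF (EF (¬a ∨ p))): least fixpoint, start Z0 = {q0, q1, q2, q3, q5}, add states with some successor in Z. Already a fixed point.
Sat(EF (AF (EF (¬a ∨ p)))) = {q0, q1, q2, q3, q5}

{q0, q1, q2, q3, q5}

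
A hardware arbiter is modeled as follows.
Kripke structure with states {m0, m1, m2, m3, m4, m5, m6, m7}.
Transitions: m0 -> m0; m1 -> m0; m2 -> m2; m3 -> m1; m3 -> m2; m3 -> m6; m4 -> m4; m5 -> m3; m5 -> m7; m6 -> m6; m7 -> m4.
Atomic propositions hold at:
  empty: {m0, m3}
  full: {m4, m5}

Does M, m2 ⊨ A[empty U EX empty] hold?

No

Sat(EX empty) = {s : some successor in {m0, m3}} = {m0, m1, m5}
A[empty U EX empty]: least fixpoint, start Z0 = Sat(EX empty) = {m0, m1, m5}, add states in Sat(empty) with every successor in Z. Already a fixed point.
Sat(A[empty U EX empty]) = {m0, m1, m5}
m2 ∉ Sat(A[empty U EX empty]) = {m0, m1, m5}, so the formula does not hold at m2.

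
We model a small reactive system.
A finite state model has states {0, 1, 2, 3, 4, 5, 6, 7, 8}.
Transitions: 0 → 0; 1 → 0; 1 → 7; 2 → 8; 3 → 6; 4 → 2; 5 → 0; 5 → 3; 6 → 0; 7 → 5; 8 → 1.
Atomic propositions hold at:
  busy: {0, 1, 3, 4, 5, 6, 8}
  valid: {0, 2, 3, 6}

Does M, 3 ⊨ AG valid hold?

Yes

AG valid: greatest fixpoint, start Z0 = {0, 2, 3, 6}, keep only states in Sat with every successor in Z. Z1 = {0, 3, 6}; fixed.
Sat(AG valid) = {0, 3, 6}
3 ∈ Sat(AG valid) = {0, 3, 6}, so the formula holds at 3.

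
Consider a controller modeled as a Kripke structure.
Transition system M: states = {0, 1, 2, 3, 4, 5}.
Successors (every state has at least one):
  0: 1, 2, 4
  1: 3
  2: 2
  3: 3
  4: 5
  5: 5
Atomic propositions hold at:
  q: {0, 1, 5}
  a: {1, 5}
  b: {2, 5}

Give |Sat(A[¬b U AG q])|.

2

Sat(¬b) = {0, 1, 3, 4}
AG q: greatest fixpoint, start Z0 = {0, 1, 5}, keep only states in Sat with every successor in Z. Z1 = {5}; fixed.
Sat(AG q) = {5}
A[¬b U AG q]: least fixpoint, start Z0 = Sat(AG q) = {5}, add states in Sat(¬b) with every successor in Z. Z1 = {4, 5}; fixed.
Sat(A[¬b U AG q]) = {4, 5}
|Sat(A[¬b U AG q])| = |{4, 5}| = 2.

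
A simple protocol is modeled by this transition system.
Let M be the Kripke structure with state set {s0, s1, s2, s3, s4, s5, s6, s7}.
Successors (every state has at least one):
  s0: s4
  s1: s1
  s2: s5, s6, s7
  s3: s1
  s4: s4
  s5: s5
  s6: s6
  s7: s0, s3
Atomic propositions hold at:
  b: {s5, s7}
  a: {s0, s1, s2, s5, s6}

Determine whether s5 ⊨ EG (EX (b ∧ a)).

Sat(b ∧ a) = {s5}
Sat(EX (b ∧ a)) = {s : some successor in {s5}} = {s2, s5}
EG (EX (b ∧ a)): greatest fixpoint, start Z0 = {s2, s5}, keep only states in Sat with some successor in Z. Already a fixed point.
Sat(EG (EX (b ∧ a))) = {s2, s5}
s5 ∈ Sat(EG (EX (b ∧ a))) = {s2, s5}, so the formula holds at s5.

Yes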